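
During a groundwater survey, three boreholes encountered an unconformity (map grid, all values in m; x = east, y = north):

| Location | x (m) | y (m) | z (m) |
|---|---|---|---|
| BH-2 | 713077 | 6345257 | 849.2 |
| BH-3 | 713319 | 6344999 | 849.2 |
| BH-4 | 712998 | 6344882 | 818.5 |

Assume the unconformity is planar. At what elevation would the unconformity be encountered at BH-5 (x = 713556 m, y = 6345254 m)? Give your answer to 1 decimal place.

883.1 m

Two edge vectors: BH-2→BH-3 = (242, -258, 0), BH-2→BH-4 = (-79, -375, -30.7).
Normal n = (BH-2→BH-3) × (BH-2→BH-4) = (7920.6, 7429.4, -111132).
So ∂z/∂x = −n_x/n_z = 0.071272001 and ∂z/∂y = −n_y/n_z = 0.066852032.
Intercept c from BH-2: 849.2 − 50822.42 − 424193.32 = −474166.55.
At (713556, 6345254): z = 50856.6 + 424193.1 − 474166.55 = 883.1 m.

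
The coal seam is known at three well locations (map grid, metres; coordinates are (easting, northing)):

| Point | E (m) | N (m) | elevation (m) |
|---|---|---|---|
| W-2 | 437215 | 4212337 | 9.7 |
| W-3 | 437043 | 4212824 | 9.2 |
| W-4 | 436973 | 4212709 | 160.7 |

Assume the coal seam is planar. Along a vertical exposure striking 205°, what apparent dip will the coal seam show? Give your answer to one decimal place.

Let the plane be z = a·E + b·N + c.
W-3−W-2: −172a + 487b = −0.5;  W-4−W-2: −242a + 372b = 151.
Solving gives a = −1.36854, b = −0.48437.
Unit vector along 205° is (sin 205°, cos 205°) = (-0.4226, -0.9063).
Slope in that direction = a·(-0.4226) + b·(-0.9063) = 1.01736.
Apparent dip = arctan|1.01736| = 45.5° (true dip is 55.4°, so apparent ≤ true as expected).

45.5°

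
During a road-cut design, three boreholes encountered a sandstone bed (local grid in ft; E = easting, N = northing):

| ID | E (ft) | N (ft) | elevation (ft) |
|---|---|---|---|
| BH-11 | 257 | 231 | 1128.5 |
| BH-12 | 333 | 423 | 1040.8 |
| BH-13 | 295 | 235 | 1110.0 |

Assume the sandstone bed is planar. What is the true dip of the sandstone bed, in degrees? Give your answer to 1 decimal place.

Two edge vectors: BH-11→BH-12 = (76, 192, -87.7), BH-11→BH-13 = (38, 4, -18.5).
Normal n = (BH-11→BH-12) × (BH-11→BH-13) = (-3201.2, -1926.6, -6992).
So ∂z/∂E = −n_x/n_z = −0.45784 and ∂z/∂N = −n_y/n_z = −0.27554.
Gradient magnitude |∇z| = √(a² + b²) = √(0.20962 + 0.07592) = 0.53436.
True dip = arctan(0.53436) = 28.1°, dipping toward ENE (azimuth ≈ 059°).

28.1°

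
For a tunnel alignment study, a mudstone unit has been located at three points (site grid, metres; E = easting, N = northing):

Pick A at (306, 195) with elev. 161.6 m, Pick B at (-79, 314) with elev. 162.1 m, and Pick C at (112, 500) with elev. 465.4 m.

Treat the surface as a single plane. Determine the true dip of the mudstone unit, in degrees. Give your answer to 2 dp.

52.35°

Let the plane be z = a·E + b·N + c.
Pick B−Pick A: −385a + 119b = 0.5;  Pick C−Pick A: −194a + 305b = 303.8.
Solving gives a = 0.38160, b = 1.23879.
Gradient magnitude |∇z| = √(a² + b²) = √(0.14562 + 1.53460) = 1.29623.
True dip = arctan(1.29623) = 52.35°, dipping toward SSW (azimuth ≈ 197°).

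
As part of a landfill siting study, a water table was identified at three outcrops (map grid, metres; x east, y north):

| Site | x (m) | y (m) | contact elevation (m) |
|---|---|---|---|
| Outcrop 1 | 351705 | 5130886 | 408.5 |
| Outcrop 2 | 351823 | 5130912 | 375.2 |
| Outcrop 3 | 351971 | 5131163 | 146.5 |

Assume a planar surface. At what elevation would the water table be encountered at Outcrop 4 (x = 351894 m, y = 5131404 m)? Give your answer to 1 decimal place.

Let the plane be z = a·x + b·y + c.
Outcrop 2−Outcrop 1: 118a + 26b = −33.3;  Outcrop 3−Outcrop 1: 266a + 277b = −262.
Solving gives a = −0.093601087, b = −0.855964300.
Then c = 408.5 − a·351705 − b·5130886 = 4425183.71.
At (351894, 5131404): z = −32937.7 − 4392298.6 + 4425183.71 = -52.6 m.

-52.6 m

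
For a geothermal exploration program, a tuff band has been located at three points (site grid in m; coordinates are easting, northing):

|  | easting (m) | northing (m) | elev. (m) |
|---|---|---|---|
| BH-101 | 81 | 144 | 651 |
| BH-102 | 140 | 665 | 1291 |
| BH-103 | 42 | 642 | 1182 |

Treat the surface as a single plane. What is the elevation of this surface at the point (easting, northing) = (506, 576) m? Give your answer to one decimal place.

1500.0 m

Let the plane be z = a·easting + b·northing + c.
BH-102−BH-101: 59a + 521b = 640;  BH-103−BH-101: −39a + 498b = 531.
Solving gives a = 0.84644, b = 1.13255.
Then c = 651 − a·81 − b·144 = 419.35.
At (506, 576): z = 428.3 + 652.4 + 419.35 = 1500.0 m.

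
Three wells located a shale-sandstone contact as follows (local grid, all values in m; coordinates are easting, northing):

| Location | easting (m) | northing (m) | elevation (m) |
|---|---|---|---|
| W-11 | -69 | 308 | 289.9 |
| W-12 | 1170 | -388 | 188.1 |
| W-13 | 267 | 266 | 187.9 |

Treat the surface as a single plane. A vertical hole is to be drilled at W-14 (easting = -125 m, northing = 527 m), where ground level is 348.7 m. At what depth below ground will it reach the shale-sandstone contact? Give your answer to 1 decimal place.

149.3 m

Let the plane be z = a·easting + b·northing + c.
W-12−W-11: 1239a − 696b = −101.8;  W-13−W-11: 336a − 42b = −102.
Solving gives a = −0.366941, b = −0.506953.
Then c = 289.9 − a·-69 − b·308 = 420.72.
At (-125, 527): z_contact = 45.87 − 267.16 + 420.72 = 199.43 m.
Depth below ground = 348.7 − 199.43 = 149.3 m.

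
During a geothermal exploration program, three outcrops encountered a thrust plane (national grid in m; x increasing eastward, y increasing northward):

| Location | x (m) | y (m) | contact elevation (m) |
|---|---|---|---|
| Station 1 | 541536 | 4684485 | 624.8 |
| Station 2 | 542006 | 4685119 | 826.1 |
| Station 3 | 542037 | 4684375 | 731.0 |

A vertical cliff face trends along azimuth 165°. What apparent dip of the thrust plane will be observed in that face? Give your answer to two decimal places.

4.03°

Two edge vectors: Station 1→Station 2 = (470, 634, 201.3), Station 1→Station 3 = (501, -110, 106.2).
Normal n = (Station 1→Station 2) × (Station 1→Station 3) = (89473.8, 50937.3, -369334).
So ∂z/∂x = −n_x/n_z = 0.24226 and ∂z/∂y = −n_y/n_z = 0.13792.
Unit vector along 165° is (sin 165°, cos 165°) = (0.2588, -0.9659).
Slope in that direction = a·(0.2588) + b·(-0.9659) = −0.07052.
Apparent dip = arctan|0.07052| = 4.03° (true dip is 15.6°, so apparent ≤ true as expected).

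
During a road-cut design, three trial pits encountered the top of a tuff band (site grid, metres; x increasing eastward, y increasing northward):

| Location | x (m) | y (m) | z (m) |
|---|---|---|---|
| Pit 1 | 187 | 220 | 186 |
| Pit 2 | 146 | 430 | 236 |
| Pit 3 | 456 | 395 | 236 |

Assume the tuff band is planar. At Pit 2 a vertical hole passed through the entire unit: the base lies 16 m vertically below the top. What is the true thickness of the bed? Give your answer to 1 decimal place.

15.5 m

Two edge vectors: Pit 1→Pit 2 = (-41, 210, 50), Pit 1→Pit 3 = (269, 175, 50).
Normal n = (Pit 1→Pit 2) × (Pit 1→Pit 3) = (1750, 15500, -63665).
So ∂z/∂x = −n_x/n_z = 0.02749 and ∂z/∂y = −n_y/n_z = 0.24346.
|∇z| = √(a²+b²) = 0.24501, so dip δ = arctan(0.24501) = 13.77°.
True thickness = vertical thickness × cos δ = 16 × cos 13.77° = 15.5 m.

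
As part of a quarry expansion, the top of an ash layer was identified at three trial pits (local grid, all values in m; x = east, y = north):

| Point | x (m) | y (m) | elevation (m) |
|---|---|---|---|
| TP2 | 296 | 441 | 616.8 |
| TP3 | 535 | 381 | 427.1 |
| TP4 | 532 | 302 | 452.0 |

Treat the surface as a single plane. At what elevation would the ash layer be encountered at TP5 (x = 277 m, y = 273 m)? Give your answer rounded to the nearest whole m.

681 m

Two edge vectors: TP2→TP3 = (239, -60, -189.7), TP2→TP4 = (236, -139, -164.8).
Normal n = (TP2→TP3) × (TP2→TP4) = (-16480.3, -5382, -19061).
So ∂z/∂x = −n_x/n_z = −0.86461 and ∂z/∂y = −n_y/n_z = −0.28236.
Intercept c from TP2: 616.8 + 255.92 + 124.52 = 997.24.
At (277, 273): z = −239.5 − 77.1 + 997.24 = 680.7 m.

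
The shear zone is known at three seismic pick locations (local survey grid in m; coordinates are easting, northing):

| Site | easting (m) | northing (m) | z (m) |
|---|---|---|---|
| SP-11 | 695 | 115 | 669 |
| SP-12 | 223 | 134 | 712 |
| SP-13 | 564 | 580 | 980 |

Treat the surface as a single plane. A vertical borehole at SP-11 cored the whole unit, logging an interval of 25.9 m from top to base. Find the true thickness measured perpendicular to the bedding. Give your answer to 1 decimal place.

Two edge vectors: SP-11→SP-12 = (-472, 19, 43), SP-11→SP-13 = (-131, 465, 311).
Normal n = (SP-11→SP-12) × (SP-11→SP-13) = (-14086, 141159, -216991).
So ∂z/∂easting = −n_x/n_z = −0.06492 and ∂z/∂northing = −n_y/n_z = 0.65053.
|∇z| = √(a²+b²) = 0.65376, so dip δ = arctan(0.65376) = 33.18°.
True thickness = vertical thickness × cos δ = 25.9 × cos 33.18° = 21.7 m.

21.7 m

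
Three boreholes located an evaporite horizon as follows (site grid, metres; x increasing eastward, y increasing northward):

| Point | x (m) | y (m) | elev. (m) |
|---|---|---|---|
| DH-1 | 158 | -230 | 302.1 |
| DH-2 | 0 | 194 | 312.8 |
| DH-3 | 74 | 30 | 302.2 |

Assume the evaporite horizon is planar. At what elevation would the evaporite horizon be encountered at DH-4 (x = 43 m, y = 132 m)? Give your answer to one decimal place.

Two edge vectors: DH-1→DH-2 = (-158, 424, 10.7), DH-1→DH-3 = (-84, 260, 0.1).
Normal n = (DH-1→DH-2) × (DH-1→DH-3) = (-2739.6, -883, -5464).
So ∂z/∂x = −n_x/n_z = −0.50139 and ∂z/∂y = −n_y/n_z = −0.16160.
Intercept c from DH-1: 302.1 + 79.22 − 37.17 = 344.15.
At (43, 132): z = −21.6 − 21.3 + 344.15 = 301.3 m.

301.3 m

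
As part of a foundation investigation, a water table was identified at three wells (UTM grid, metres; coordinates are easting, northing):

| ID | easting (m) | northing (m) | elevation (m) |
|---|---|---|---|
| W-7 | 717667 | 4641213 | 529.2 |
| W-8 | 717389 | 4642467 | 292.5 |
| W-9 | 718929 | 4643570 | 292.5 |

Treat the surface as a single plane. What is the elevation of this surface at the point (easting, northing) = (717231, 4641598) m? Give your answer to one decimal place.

415.6 m

Two edge vectors: W-7→W-8 = (-278, 1254, -236.7), W-7→W-9 = (1262, 2357, -236.7).
Normal n = (W-7→W-8) × (W-7→W-9) = (261080.1, -364518, -2237794).
So ∂z/∂easting = −n_x/n_z = 0.116668514 and ∂z/∂northing = −n_y/n_z = −0.162891669.
Intercept c from W-7: 529.2 − 83729.14 + 756014.93 = 672814.99.
At (717231, 4641598): z = 83678.3 − 756077.6 + 672814.99 = 415.6 m.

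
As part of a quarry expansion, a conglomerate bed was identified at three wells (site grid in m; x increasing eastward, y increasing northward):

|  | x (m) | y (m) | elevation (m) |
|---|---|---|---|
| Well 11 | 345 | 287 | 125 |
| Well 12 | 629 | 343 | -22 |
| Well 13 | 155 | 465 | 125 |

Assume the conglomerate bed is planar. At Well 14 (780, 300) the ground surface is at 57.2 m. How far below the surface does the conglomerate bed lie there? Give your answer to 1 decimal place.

124.1 m

Two edge vectors: Well 11→Well 12 = (284, 56, -147), Well 11→Well 13 = (-190, 178, 0).
Normal n = (Well 11→Well 12) × (Well 11→Well 13) = (26166, 27930, 61192).
So ∂z/∂x = −n_x/n_z = −0.42760 and ∂z/∂y = −n_y/n_z = −0.45643.
Intercept c from Well 11: 125 + 147.52 + 131.00 = 403.52.
At (780, 300): z_contact = −333.53 − 136.93 + 403.52 = -66.94 m.
Depth below ground = 57.2 − (-66.94) = 124.1 m.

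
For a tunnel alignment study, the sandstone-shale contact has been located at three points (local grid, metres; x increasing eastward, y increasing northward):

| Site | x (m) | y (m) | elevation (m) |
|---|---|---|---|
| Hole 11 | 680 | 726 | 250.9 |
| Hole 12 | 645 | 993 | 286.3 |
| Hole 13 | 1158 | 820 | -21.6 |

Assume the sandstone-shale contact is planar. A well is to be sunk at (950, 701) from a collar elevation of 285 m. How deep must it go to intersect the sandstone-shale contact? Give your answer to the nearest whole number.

Let the plane be z = a·x + b·y + c.
Hole 12−Hole 11: −35a + 267b = 35.4;  Hole 13−Hole 11: 478a + 94b = −272.5.
Solving gives a = −0.58117, b = 0.05640.
Then c = 250.9 − a·680 − b·726 = 605.15.
At (950, 701): z_contact = −552.1 + 39.5 + 605.15 = 92.6 m.
Depth below ground = 285 − 92.6 = 192 m.

192 m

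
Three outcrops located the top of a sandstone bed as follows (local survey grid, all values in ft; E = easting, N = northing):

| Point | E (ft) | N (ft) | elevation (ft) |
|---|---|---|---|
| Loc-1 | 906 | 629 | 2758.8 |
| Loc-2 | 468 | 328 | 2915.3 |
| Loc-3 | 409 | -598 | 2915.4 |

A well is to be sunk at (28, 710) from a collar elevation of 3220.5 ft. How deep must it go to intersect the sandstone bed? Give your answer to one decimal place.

Two edge vectors: Loc-1→Loc-2 = (-438, -301, 156.5), Loc-1→Loc-3 = (-497, -1227, 156.6).
Normal n = (Loc-1→Loc-2) × (Loc-1→Loc-3) = (144888.9, -9189.7, 387829).
So ∂z/∂E = −n_x/n_z = −0.37359 and ∂z/∂N = −n_y/n_z = 0.02370.
Intercept c from Loc-1: 2758.8 + 338.47 − 14.90 = 3082.37.
At (28, 710): z_contact = −10.46 + 16.82 + 3082.37 = 3088.73 ft.
Depth below ground = 3220.5 − 3088.73 = 131.8 ft.

131.8 ft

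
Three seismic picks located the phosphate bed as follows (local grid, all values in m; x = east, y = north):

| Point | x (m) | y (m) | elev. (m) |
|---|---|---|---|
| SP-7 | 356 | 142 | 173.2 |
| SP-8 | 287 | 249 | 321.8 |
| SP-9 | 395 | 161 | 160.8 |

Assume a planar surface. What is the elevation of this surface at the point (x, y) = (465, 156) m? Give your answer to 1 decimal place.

Let the plane be z = a·x + b·y + c.
SP-8−SP-7: −69a + 107b = 148.6;  SP-9−SP-7: 39a + 19b = −12.4.
Solving gives a = −0.75678, b = 0.90077.
Then c = 173.2 − a·356 − b·142 = 314.71.
At (465, 156): z = −351.9 + 140.5 + 314.71 = 103.3 m.

103.3 m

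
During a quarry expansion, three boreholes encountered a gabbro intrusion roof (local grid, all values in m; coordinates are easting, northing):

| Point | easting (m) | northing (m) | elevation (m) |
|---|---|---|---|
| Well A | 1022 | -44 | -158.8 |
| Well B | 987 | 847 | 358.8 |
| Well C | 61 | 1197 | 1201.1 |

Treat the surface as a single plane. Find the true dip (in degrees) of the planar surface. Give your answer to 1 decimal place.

41.8°

Let the plane be z = a·easting + b·northing + c.
Well B−Well A: −35a + 891b = 517.6;  Well C−Well A: −961a + 1241b = 1359.9.
Solving gives a = −0.70044, b = 0.55341.
Gradient magnitude |∇z| = √(a² + b²) = √(0.49062 + 0.30626) = 0.89268.
True dip = arctan(0.89268) = 41.8°, dipping toward SE (azimuth ≈ 128°).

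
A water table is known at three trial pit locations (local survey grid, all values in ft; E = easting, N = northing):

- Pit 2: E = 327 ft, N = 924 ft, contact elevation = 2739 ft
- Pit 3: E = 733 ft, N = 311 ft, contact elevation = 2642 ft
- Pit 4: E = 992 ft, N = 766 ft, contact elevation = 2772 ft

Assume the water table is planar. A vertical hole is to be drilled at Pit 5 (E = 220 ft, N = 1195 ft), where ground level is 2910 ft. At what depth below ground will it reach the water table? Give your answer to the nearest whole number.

Two edge vectors: Pit 2→Pit 3 = (406, -613, -97), Pit 2→Pit 4 = (665, -158, 33).
Normal n = (Pit 2→Pit 3) × (Pit 2→Pit 4) = (-35555, -77903, 343497).
So ∂z/∂E = −n_x/n_z = 0.10351 and ∂z/∂N = −n_y/n_z = 0.22679.
Intercept c from Pit 2: 2739 − 33.85 − 209.56 = 2495.60.
At (220, 1195): z_contact = 22.8 + 271.0 + 2495.60 = 2789.4 ft.
Depth below ground = 2910 − 2789.4 = 121 ft.

121 ft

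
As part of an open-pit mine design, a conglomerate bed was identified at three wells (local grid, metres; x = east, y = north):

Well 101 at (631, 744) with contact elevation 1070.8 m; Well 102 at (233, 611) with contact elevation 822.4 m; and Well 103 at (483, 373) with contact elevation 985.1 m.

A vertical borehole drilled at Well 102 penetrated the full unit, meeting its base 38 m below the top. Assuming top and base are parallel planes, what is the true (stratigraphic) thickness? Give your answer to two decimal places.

Let the plane be z = a·x + b·y + c.
Well 102−Well 101: −398a − 133b = −248.4;  Well 103−Well 101: −148a − 371b = −85.7.
Solving gives a = 0.63105, b = −0.02074.
|∇z| = √(a²+b²) = 0.63139, so dip δ = arctan(0.63139) = 32.27°.
True thickness = vertical thickness × cos δ = 38 × cos 32.27° = 32.13 m.

32.13 m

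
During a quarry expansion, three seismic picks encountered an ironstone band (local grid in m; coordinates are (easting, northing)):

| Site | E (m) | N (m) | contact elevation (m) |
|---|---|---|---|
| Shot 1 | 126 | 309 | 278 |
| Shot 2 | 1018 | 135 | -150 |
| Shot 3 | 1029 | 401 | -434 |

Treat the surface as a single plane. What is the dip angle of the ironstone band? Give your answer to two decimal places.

Two edge vectors: Shot 1→Shot 2 = (892, -174, -428), Shot 1→Shot 3 = (903, 92, -712).
Normal n = (Shot 1→Shot 2) × (Shot 1→Shot 3) = (163264, 248620, 239186).
So ∂z/∂E = −n_x/n_z = −0.68258 and ∂z/∂N = −n_y/n_z = −1.03944.
Gradient magnitude |∇z| = √(a² + b²) = √(0.46592 + 1.08044) = 1.24353.
True dip = arctan(1.24353) = 51.19°, dipping toward NNE (azimuth ≈ 033°).

51.19°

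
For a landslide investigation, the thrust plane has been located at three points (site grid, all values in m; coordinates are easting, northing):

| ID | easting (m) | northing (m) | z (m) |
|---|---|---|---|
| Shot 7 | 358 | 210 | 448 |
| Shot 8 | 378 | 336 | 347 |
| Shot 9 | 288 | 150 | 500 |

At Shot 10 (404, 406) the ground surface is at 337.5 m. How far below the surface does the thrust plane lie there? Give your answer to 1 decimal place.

47.6 m

Let the plane be z = a·easting + b·northing + c.
Shot 8−Shot 7: 20a + 126b = −101;  Shot 9−Shot 7: −70a − 60b = 52.
Solving gives a = −0.06457, b = −0.79134.
Then c = 448 − a·358 − b·210 = 637.30.
At (404, 406): z_contact = −26.09 − 321.28 + 637.30 = 289.93 m.
Depth below ground = 337.5 − 289.93 = 47.6 m.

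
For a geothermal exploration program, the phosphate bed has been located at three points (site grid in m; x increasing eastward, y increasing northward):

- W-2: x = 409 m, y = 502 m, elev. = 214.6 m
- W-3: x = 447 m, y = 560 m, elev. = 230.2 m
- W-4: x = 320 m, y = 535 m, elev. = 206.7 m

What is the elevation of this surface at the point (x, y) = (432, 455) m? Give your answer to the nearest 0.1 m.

210.1 m

Two edge vectors: W-2→W-3 = (38, 58, 15.6), W-2→W-4 = (-89, 33, -7.9).
Normal n = (W-2→W-3) × (W-2→W-4) = (-973, -1088.2, 6416).
So ∂z/∂x = −n_x/n_z = 0.15165 and ∂z/∂y = −n_y/n_z = 0.16961.
Intercept c from W-2: 214.6 − 62.03 − 85.14 = 67.43.
At (432, 455): z = 65.5 + 77.2 + 67.43 = 210.1 m.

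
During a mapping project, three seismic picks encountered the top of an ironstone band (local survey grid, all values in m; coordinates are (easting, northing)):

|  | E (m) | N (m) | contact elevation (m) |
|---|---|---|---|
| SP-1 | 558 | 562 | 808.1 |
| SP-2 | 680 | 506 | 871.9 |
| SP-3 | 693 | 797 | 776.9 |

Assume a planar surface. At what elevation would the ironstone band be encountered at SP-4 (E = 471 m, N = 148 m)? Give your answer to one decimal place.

Two edge vectors: SP-1→SP-2 = (122, -56, 63.8), SP-1→SP-3 = (135, 235, -31.2).
Normal n = (SP-1→SP-2) × (SP-1→SP-3) = (-13245.8, 12419.4, 36230).
So ∂z/∂E = −n_x/n_z = 0.36560 and ∂z/∂N = −n_y/n_z = −0.34279.
Intercept c from SP-1: 808.1 − 204.01 + 192.65 = 796.74.
At (471, 148): z = 172.2 − 50.7 + 796.74 = 918.2 m.

918.2 m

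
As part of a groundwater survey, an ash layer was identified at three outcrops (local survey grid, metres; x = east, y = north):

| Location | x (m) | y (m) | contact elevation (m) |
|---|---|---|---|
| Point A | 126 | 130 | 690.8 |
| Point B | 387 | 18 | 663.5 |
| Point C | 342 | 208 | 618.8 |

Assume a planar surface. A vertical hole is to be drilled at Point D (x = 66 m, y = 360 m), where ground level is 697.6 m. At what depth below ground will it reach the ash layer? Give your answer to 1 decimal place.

59.6 m

Let the plane be z = a·x + b·y + c.
Point B−Point A: 261a − 112b = −27.3;  Point C−Point A: 216a + 78b = −72.
Solving gives a = −0.22881, b = −0.28945.
Then c = 690.8 − a·126 − b·130 = 757.26.
At (66, 360): z_contact = −15.10 − 104.20 + 757.26 = 637.95 m.
Depth below ground = 697.6 − 637.95 = 59.6 m.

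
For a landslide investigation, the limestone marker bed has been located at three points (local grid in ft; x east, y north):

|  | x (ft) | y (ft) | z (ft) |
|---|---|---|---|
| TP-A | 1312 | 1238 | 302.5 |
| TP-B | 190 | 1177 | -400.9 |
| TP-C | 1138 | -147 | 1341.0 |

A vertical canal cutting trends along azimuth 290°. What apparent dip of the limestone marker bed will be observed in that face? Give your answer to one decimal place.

42.5°

Let the plane be z = a·x + b·y + c.
TP-B−TP-A: −1122a − 61b = −703.4;  TP-C−TP-A: −174a − 1385b = 1038.5.
Solving gives a = 0.67227, b = −0.83428.
Unit vector along 290° is (sin 290°, cos 290°) = (-0.9397, 0.3420).
Slope in that direction = a·(-0.9397) + b·(0.3420) = −0.91707.
Apparent dip = arctan|0.91707| = 42.5° (true dip is 47.0°, so apparent ≤ true as expected).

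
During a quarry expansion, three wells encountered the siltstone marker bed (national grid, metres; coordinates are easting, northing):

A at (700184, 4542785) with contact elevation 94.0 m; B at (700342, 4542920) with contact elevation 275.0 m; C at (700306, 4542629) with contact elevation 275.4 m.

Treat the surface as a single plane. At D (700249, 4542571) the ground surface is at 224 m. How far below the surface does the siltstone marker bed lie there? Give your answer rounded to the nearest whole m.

12 m

Two edge vectors: A→B = (158, 135, 181), A→C = (122, -156, 181.4).
Normal n = (A→B) × (A→C) = (52725, -6579.2, -41118).
So ∂z/∂easting = −n_x/n_z = 1.28228513 and ∂z/∂northing = −n_y/n_z = −0.16000778.
Intercept c from A: 94 − 897835.53 + 726880.95 = −170860.58.
At (700249, 4542571): z_contact = 897918.9 − 726846.7 − 170860.58 = 211.6 m.
Depth below ground = 224 − 211.6 = 12 m.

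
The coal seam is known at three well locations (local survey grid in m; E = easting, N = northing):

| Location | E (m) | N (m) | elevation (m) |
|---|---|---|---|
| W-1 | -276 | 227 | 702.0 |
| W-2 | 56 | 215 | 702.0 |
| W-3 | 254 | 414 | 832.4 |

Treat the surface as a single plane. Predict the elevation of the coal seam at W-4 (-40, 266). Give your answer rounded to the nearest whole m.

Let the plane be z = a·E + b·N + c.
W-2−W-1: 332a − 12b = 0;  W-3−W-1: 530a + 187b = 130.4.
Solving gives a = 0.02286, b = 0.63253.
Then c = 702 − a·-276 − b·227 = 564.73.
At (-40, 266): z = −0.9 + 168.3 + 564.73 = 732.1 m.

732 m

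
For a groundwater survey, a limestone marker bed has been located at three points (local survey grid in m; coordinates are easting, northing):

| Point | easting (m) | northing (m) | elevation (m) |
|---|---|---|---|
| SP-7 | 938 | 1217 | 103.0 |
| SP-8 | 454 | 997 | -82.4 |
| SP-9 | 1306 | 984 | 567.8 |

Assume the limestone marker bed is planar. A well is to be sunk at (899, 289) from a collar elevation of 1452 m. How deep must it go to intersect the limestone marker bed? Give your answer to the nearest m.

Two edge vectors: SP-7→SP-8 = (-484, -220, -185.4), SP-7→SP-9 = (368, -233, 464.8).
Normal n = (SP-7→SP-8) × (SP-7→SP-9) = (-145454.2, 156736, 193732).
So ∂z/∂easting = −n_x/n_z = 0.75080 and ∂z/∂northing = −n_y/n_z = −0.80904.
Intercept c from SP-7: 103 − 704.25 + 984.60 = 383.34.
At (899, 289): z_contact = 675.0 − 233.8 + 383.34 = 824.5 m.
Depth below ground = 1452 − 824.5 = 627 m.

627 m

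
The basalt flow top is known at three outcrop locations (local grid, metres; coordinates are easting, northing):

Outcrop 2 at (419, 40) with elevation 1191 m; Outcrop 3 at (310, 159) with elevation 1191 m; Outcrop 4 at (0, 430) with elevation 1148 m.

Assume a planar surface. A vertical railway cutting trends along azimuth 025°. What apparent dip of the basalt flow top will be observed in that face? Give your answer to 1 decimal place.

41.1°

Let the plane be z = a·easting + b·northing + c.
Outcrop 3−Outcrop 2: −109a + 119b = 0;  Outcrop 4−Outcrop 2: −419a + 390b = −43.
Solving gives a = 0.69610, b = 0.63760.
Unit vector along 025° is (sin 25°, cos 25°) = (0.4226, 0.9063).
Slope in that direction = a·(0.4226) + b·(0.9063) = 0.87204.
Apparent dip = arctan|0.87204| = 41.1° (true dip is 43.3°, so apparent ≤ true as expected).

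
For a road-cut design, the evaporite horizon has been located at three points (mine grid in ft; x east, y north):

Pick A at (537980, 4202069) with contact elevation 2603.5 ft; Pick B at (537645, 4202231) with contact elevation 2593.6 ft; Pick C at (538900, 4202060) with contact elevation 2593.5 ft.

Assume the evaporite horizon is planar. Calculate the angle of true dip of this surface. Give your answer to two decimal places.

4.92°

Let the plane be z = a·x + b·y + c.
Pick B−Pick A: −335a + 162b = −9.9;  Pick C−Pick A: 920a − 9b = −10.
Solving gives a = −0.01170, b = −0.08531.
Gradient magnitude |∇z| = √(a² + b²) = √(0.00014 + 0.00728) = 0.08611.
True dip = arctan(0.08611) = 4.92°, dipping toward N (azimuth ≈ 008°).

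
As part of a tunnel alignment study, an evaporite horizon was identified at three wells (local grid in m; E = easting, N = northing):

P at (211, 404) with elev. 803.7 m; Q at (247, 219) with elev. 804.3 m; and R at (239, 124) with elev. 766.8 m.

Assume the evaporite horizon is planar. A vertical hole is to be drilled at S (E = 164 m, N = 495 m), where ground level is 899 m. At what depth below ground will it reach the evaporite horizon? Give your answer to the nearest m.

Two edge vectors: P→Q = (36, -185, 0.6), P→R = (28, -280, -36.9).
Normal n = (P→Q) × (P→R) = (6994.5, 1345.2, -4900).
So ∂z/∂E = −n_x/n_z = 1.42745 and ∂z/∂N = −n_y/n_z = 0.27453.
Intercept c from P: 803.7 − 301.19 − 110.91 = 391.60.
At (164, 495): z_contact = 234.1 + 135.9 + 391.60 = 761.6 m.
Depth below ground = 899 − 761.6 = 137 m.

137 m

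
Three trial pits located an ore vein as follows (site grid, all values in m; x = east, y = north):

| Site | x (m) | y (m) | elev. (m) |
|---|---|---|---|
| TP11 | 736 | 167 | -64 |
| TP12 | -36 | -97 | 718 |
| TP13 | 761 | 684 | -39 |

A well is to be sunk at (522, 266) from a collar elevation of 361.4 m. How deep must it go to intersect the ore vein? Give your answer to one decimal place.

Let the plane be z = a·x + b·y + c.
TP12−TP11: −772a − 264b = 782;  TP13−TP11: 25a + 517b = 25.
Solving gives a = −1.04680, b = 0.09897.
Then c = -64 − a·736 − b·167 = 689.92.
At (522, 266): z_contact = −546.43 + 26.33 + 689.92 = 169.81 m.
Depth below ground = 361.4 − 169.81 = 191.6 m.

191.6 m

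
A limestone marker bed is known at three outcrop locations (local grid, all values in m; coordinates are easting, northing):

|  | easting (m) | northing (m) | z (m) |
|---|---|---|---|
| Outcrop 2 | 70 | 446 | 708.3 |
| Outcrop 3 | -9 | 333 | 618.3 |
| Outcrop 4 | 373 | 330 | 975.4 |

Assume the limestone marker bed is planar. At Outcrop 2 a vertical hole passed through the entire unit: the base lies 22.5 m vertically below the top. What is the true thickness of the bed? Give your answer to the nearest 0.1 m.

Two edge vectors: Outcrop 2→Outcrop 3 = (-79, -113, -90), Outcrop 2→Outcrop 4 = (303, -116, 267.1).
Normal n = (Outcrop 2→Outcrop 3) × (Outcrop 2→Outcrop 4) = (-40622.3, -6169.1, 43403).
So ∂z/∂easting = −n_x/n_z = 0.93593 and ∂z/∂northing = −n_y/n_z = 0.14214.
|∇z| = √(a²+b²) = 0.94666, so dip δ = arctan(0.94666) = 43.43°.
True thickness = vertical thickness × cos δ = 22.5 × cos 43.43° = 16.3 m.

16.3 m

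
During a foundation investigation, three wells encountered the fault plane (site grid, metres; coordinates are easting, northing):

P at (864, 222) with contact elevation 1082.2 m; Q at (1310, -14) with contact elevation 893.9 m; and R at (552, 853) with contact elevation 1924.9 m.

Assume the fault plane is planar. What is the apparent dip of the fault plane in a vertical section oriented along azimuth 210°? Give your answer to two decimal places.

Two edge vectors: P→Q = (446, -236, -188.3), P→R = (-312, 631, 842.7).
Normal n = (P→Q) × (P→R) = (-80059.9, -317094.6, 207794).
So ∂z/∂easting = −n_x/n_z = 0.38528 and ∂z/∂northing = −n_y/n_z = 1.52600.
Unit vector along 210° is (sin 210°, cos 210°) = (-0.5000, -0.8660).
Slope in that direction = a·(-0.5000) + b·(-0.8660) = −1.51420.
Apparent dip = arctan|1.51420| = 56.56° (true dip is 57.6°, so apparent ≤ true as expected).

56.56°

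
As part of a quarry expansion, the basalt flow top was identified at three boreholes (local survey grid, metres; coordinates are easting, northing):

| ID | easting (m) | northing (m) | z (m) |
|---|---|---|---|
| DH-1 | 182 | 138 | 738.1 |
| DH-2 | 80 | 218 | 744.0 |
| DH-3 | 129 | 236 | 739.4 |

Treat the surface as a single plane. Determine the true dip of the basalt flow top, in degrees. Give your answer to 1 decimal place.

Two edge vectors: DH-1→DH-2 = (-102, 80, 5.9), DH-1→DH-3 = (-53, 98, 1.3).
Normal n = (DH-1→DH-2) × (DH-1→DH-3) = (-474.2, -180.1, -5756).
So ∂z/∂easting = −n_x/n_z = −0.08238 and ∂z/∂northing = −n_y/n_z = −0.03129.
Gradient magnitude |∇z| = √(a² + b²) = √(0.00679 + 0.00098) = 0.08813.
True dip = arctan(0.08813) = 5.0°, dipping toward ENE (azimuth ≈ 069°).

5.0°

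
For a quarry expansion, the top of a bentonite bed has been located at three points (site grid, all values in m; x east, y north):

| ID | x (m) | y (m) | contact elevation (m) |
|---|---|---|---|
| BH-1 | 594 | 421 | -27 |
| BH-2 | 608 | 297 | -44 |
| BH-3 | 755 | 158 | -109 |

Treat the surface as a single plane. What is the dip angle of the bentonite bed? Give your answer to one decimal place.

20.0°

Let the plane be z = a·x + b·y + c.
BH-2−BH-1: 14a − 124b = −17;  BH-3−BH-1: 161a − 263b = −82.
Solving gives a = −0.34990, b = 0.09759.
Gradient magnitude |∇z| = √(a² + b²) = √(0.12243 + 0.00952) = 0.36325.
True dip = arctan(0.36325) = 20.0°, dipping toward ESE (azimuth ≈ 106°).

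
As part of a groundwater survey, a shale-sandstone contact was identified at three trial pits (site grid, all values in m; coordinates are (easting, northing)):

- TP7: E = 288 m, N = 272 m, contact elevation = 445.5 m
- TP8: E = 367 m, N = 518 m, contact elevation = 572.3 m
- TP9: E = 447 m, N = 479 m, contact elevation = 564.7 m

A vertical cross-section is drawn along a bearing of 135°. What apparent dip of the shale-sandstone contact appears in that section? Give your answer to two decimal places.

Let the plane be z = a·E + b·N + c.
TP8−TP7: 79a + 246b = 126.8;  TP9−TP7: 159a + 207b = 119.2.
Solving gives a = 0.13513, b = 0.47205.
Unit vector along 135° is (sin 135°, cos 135°) = (0.7071, -0.7071).
Slope in that direction = a·(0.7071) + b·(-0.7071) = −0.23824.
Apparent dip = arctan|0.23824| = 13.40° (true dip is 26.2°, so apparent ≤ true as expected).

13.40°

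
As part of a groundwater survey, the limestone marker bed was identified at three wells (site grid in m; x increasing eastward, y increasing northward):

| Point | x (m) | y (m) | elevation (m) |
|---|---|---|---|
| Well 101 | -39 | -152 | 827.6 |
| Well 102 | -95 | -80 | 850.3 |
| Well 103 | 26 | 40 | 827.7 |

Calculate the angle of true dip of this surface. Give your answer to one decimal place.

16.6°

Let the plane be z = a·x + b·y + c.
Well 102−Well 101: −56a + 72b = 22.7;  Well 103−Well 101: 65a + 192b = 0.1.
Solving gives a = −0.28196, b = 0.09598.
Gradient magnitude |∇z| = √(a² + b²) = √(0.07950 + 0.00921) = 0.29785.
True dip = arctan(0.29785) = 16.6°, dipping toward ESE (azimuth ≈ 109°).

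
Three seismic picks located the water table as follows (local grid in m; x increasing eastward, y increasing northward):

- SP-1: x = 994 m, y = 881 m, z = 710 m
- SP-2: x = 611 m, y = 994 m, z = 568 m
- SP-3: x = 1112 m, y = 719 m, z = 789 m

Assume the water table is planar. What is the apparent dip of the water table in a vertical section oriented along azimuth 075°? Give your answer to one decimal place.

Let the plane be z = a·x + b·y + c.
SP-2−SP-1: −383a + 113b = −142;  SP-3−SP-1: 118a − 162b = 79.
Solving gives a = 0.28898, b = −0.27716.
Unit vector along 075° is (sin 75°, cos 75°) = (0.9659, 0.2588).
Slope in that direction = a·(0.9659) + b·(0.2588) = 0.20740.
Apparent dip = arctan|0.20740| = 11.7° (true dip is 21.8°, so apparent ≤ true as expected).

11.7°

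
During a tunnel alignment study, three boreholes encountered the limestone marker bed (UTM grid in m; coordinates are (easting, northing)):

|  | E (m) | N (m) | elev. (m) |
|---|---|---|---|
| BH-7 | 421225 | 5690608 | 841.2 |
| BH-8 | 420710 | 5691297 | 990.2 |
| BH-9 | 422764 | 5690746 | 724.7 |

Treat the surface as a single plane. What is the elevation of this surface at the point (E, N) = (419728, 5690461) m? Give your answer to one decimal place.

Let the plane be z = a·E + b·N + c.
BH-8−BH-7: −515a + 689b = 149;  BH-9−BH-7: 1539a + 138b = −116.5.
Solving gives a = −0.089116887, b = 0.149644126.
Then c = 841.2 − a·421225 − b·5690608 = −813186.60.
At (419728, 5690461): z = −37404.9 + 851544.1 − 813186.60 = 952.6 m.

952.6 m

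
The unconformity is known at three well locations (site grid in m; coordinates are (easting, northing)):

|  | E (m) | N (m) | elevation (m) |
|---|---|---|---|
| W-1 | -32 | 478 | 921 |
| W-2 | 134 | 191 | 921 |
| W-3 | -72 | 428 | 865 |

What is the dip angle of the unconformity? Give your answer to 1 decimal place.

43.2°

Two edge vectors: W-1→W-2 = (166, -287, 0), W-1→W-3 = (-40, -50, -56).
Normal n = (W-1→W-2) × (W-1→W-3) = (16072, 9296, -19780).
So ∂z/∂E = −n_x/n_z = 0.81254 and ∂z/∂N = −n_y/n_z = 0.46997.
Gradient magnitude |∇z| = √(a² + b²) = √(0.66022 + 0.22087) = 0.93866.
True dip = arctan(0.93866) = 43.2°, dipping toward WSW (azimuth ≈ 240°).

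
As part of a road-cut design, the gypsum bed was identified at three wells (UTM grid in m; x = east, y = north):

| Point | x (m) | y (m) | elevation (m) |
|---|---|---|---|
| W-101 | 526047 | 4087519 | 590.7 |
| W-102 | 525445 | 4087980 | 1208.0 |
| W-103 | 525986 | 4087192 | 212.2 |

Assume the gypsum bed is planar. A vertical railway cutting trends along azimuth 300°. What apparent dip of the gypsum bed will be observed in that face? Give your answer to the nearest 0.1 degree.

34.8°

Two edge vectors: W-101→W-102 = (-602, 461, 617.3), W-101→W-103 = (-61, -327, -378.5).
Normal n = (W-101→W-102) × (W-101→W-103) = (27368.6, -265512.3, 224975).
So ∂z/∂x = −n_x/n_z = −0.12165 and ∂z/∂y = −n_y/n_z = 1.18019.
Unit vector along 300° is (sin 300°, cos 300°) = (-0.8660, 0.5000).
Slope in that direction = a·(-0.8660) + b·(0.5000) = 0.69545.
Apparent dip = arctan|0.69545| = 34.8° (true dip is 49.9°, so apparent ≤ true as expected).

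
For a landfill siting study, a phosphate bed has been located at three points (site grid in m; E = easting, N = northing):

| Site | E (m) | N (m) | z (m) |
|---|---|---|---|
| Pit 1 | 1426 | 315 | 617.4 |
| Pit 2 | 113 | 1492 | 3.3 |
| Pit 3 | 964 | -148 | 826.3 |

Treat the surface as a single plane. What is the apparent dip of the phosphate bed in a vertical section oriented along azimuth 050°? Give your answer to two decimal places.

15.95°

Two edge vectors: Pit 1→Pit 2 = (-1313, 1177, -614.1), Pit 1→Pit 3 = (-462, -463, 208.9).
Normal n = (Pit 1→Pit 2) × (Pit 1→Pit 3) = (-38453, 557999.9, 1151693).
So ∂z/∂E = −n_x/n_z = 0.03339 and ∂z/∂N = −n_y/n_z = −0.48450.
Unit vector along 050° is (sin 50°, cos 50°) = (0.7660, 0.6428).
Slope in that direction = a·(0.7660) + b·(0.6428) = −0.28586.
Apparent dip = arctan|0.28586| = 15.95° (true dip is 25.9°, so apparent ≤ true as expected).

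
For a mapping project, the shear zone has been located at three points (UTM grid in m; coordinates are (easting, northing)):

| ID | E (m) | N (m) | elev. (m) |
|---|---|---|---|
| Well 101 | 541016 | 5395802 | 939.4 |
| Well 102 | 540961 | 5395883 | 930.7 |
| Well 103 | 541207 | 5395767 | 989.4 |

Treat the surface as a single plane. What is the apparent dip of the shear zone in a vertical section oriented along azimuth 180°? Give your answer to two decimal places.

Let the plane be z = a·E + b·N + c.
Well 102−Well 101: −55a + 81b = −8.7;  Well 103−Well 101: 191a − 35b = 50.
Solving gives a = 0.27650, b = 0.08034.
Unit vector along 180° is (sin 180°, cos 180°) = (0.0000, -1.0000).
Slope in that direction = a·(0.0000) + b·(-1.0000) = −0.08034.
Apparent dip = arctan|0.08034| = 4.59° (true dip is 16.1°, so apparent ≤ true as expected).

4.59°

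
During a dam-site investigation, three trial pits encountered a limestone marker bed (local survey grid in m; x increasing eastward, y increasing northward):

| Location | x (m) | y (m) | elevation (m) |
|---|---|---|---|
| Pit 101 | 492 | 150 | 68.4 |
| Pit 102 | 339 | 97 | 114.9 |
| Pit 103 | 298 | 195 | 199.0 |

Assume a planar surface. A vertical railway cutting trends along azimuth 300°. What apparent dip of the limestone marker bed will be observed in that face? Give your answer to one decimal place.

37.7°

Let the plane be z = a·x + b·y + c.
Pit 102−Pit 101: −153a − 53b = 46.5;  Pit 103−Pit 101: −194a + 45b = 130.6.
Solving gives a = −0.52509, b = 0.63848.
Unit vector along 300° is (sin 300°, cos 300°) = (-0.8660, 0.5000).
Slope in that direction = a·(-0.8660) + b·(0.5000) = 0.77399.
Apparent dip = arctan|0.77399| = 37.7° (true dip is 39.6°, so apparent ≤ true as expected).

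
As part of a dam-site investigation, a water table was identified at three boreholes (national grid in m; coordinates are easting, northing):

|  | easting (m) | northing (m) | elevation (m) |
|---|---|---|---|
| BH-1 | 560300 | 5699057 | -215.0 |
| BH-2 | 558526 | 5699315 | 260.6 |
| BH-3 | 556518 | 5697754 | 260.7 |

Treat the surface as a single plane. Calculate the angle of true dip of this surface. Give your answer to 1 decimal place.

20.2°

Two edge vectors: BH-1→BH-2 = (-1774, 258, 475.6), BH-1→BH-3 = (-3782, -1303, 475.7).
Normal n = (BH-1→BH-2) × (BH-1→BH-3) = (742437.4, -954827.4, 3287278).
So ∂z/∂easting = −n_x/n_z = −0.22585 and ∂z/∂northing = −n_y/n_z = 0.29046.
Gradient magnitude |∇z| = √(a² + b²) = √(0.05101 + 0.08437) = 0.36794.
True dip = arctan(0.36794) = 20.2°, dipping toward SE (azimuth ≈ 142°).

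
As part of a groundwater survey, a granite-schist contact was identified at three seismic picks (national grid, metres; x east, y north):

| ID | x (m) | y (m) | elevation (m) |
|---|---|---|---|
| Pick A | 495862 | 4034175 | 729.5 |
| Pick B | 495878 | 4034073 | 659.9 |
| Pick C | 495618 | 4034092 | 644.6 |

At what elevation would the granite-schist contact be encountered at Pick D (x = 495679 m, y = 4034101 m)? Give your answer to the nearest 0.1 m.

Let the plane be z = a·x + b·y + c.
Pick B−Pick A: 16a − 102b = −69.6;  Pick C−Pick A: −244a − 83b = −84.9.
Solving gives a = 0.109971010, b = 0.699603296.
Then c = 729.5 − a·495862 − b·4034175 = −2876123.07.
At (495679, 4034101): z = 54510.3 + 2822270.4 − 2876123.07 = 657.6 m.

657.6 m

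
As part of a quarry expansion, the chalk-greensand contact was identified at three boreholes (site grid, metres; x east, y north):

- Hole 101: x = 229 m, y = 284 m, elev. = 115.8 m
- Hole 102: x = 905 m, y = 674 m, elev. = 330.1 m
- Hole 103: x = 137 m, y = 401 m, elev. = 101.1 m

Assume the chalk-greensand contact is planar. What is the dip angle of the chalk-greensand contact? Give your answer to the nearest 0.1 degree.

Let the plane be z = a·x + b·y + c.
Hole 102−Hole 101: 676a + 390b = 214.3;  Hole 103−Hole 101: −92a + 117b = −14.7.
Solving gives a = 0.26794, b = 0.08505.
Gradient magnitude |∇z| = √(a² + b²) = √(0.07179 + 0.00723) = 0.28112.
True dip = arctan(0.28112) = 15.7°, dipping toward WSW (azimuth ≈ 252°).

15.7°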